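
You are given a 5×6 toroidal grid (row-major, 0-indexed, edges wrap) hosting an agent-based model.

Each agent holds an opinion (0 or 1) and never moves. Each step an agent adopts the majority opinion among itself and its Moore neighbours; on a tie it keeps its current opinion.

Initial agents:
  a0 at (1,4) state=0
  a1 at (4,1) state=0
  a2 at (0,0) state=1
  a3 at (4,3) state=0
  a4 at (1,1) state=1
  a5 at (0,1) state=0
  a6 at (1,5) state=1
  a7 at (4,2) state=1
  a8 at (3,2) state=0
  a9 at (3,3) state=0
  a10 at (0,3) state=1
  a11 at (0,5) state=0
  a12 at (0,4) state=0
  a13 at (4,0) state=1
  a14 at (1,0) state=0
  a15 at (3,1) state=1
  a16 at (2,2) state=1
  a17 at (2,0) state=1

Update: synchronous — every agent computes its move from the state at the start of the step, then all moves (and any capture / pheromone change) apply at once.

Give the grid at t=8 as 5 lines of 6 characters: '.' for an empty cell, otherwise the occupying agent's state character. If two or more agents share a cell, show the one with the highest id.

t=1: a0@(1,4):0 a1@(4,1):1 a2@(0,0):1 a3@(4,3):0 a4@(1,1):1 a5@(0,1):1 a6@(1,5):0 a7@(4,2):0 a8@(3,2):0 a9@(3,3):0 a10@(0,3):0 a11@(0,5):0 a12@(0,4):0 a13@(4,0):1 a14@(1,0):1 a15@(3,1):1 a16@(2,2):1 a17@(2,0):1
t=2: (unchanged — steady state)

11.000
11..00
1.1...
.100..
1100..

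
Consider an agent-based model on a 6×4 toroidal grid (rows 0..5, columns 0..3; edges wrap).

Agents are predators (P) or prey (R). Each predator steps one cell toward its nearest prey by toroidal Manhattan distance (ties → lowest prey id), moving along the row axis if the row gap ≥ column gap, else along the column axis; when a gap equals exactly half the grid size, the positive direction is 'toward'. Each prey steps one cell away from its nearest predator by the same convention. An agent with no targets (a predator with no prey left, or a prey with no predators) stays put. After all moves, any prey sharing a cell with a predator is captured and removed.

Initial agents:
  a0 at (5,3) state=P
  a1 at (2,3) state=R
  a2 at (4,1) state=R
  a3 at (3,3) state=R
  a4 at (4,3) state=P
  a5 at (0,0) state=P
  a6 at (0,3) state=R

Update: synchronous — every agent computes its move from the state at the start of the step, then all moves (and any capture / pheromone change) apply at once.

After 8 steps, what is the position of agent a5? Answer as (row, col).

(5, 3)

t=1: a0@(0,3):P a1@(1,3):R a2@(4,0):R a3@(2,3):R a4@(3,3):P a5@(0,3):P a6@(1,3):R
t=2: a0@(1,3):P a2@(5,0):R a4@(2,3):P a5@(1,3):P
t=3: a0@(0,3):P a2@(4,0):R a4@(3,3):P a5@(0,3):P
t=4: a0@(5,3):P a2@(5,0):R a4@(4,3):P a5@(5,3):P
t=5: a0@(5,0):P a2@(5,1):R a4@(5,3):P a5@(5,0):P
t=6: a0@(5,1):P a2@(5,2):R a4@(5,0):P a5@(5,1):P
t=7: a0@(5,2):P a2@(5,3):R a4@(5,1):P a5@(5,2):P
t=8: a0@(5,3):P a2@(5,0):R a4@(5,2):P a5@(5,3):P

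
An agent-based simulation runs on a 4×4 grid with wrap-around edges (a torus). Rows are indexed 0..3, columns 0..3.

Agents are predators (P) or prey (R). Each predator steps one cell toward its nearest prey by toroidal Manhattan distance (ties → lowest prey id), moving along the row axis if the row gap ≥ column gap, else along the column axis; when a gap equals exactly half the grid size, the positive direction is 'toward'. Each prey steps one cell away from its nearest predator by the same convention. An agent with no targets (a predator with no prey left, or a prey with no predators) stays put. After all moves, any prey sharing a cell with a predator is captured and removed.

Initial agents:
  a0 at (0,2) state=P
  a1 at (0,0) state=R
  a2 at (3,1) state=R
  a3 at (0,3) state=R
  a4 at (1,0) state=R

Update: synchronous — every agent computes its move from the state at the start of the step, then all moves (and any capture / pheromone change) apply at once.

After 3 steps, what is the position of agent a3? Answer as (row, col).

t=1: a0@(0,3):P a2@(2,1):R a3@(0,0):R a4@(1,3):R
t=2: a0@(0,0):P a2@(1,1):R a3@(0,1):R a4@(2,3):R
t=3: a0@(0,1):P a2@(2,1):R a3@(0,2):R a4@(1,3):R

(0, 2)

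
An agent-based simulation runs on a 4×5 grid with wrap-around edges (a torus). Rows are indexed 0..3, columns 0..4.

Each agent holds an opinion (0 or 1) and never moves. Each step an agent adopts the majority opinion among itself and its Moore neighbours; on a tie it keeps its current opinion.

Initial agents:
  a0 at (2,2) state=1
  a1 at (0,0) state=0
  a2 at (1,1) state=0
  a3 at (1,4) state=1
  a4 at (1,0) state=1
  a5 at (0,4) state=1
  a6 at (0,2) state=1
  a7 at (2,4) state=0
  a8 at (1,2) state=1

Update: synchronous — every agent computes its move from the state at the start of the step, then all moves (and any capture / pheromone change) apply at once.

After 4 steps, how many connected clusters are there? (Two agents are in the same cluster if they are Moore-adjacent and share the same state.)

1

t=1: a0@(2,2):1 a1@(0,0):1 a2@(1,1):1 a3@(1,4):1 a4@(1,0):1 a5@(0,4):1 a6@(0,2):1 a7@(2,4):1 a8@(1,2):1
t=2: (unchanged — steady state)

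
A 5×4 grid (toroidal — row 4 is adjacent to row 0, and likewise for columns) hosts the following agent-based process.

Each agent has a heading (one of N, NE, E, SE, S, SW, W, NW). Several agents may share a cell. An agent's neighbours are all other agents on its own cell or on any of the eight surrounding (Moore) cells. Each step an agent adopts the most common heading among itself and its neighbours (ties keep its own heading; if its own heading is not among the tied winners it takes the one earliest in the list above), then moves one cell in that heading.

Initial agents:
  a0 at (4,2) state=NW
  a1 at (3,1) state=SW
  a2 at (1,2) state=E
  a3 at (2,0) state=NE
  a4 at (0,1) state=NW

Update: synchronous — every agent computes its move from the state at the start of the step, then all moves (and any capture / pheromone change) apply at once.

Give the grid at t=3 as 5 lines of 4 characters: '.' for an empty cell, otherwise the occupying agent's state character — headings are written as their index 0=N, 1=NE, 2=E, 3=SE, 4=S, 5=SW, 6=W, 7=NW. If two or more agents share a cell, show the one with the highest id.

....
.2.7
..7.
....
...1

t=1: a0@(3,1):NW a1@(4,0):SW a2@(1,3):E a3@(1,1):NE a4@(4,0):NW
t=2: a0@(2,0):NW a1@(3,3):NW a2@(1,0):E a3@(0,2):NE a4@(3,3):NW
t=3: a0@(1,3):NW a1@(2,2):NW a2@(1,1):E a3@(4,3):NE a4@(2,2):NW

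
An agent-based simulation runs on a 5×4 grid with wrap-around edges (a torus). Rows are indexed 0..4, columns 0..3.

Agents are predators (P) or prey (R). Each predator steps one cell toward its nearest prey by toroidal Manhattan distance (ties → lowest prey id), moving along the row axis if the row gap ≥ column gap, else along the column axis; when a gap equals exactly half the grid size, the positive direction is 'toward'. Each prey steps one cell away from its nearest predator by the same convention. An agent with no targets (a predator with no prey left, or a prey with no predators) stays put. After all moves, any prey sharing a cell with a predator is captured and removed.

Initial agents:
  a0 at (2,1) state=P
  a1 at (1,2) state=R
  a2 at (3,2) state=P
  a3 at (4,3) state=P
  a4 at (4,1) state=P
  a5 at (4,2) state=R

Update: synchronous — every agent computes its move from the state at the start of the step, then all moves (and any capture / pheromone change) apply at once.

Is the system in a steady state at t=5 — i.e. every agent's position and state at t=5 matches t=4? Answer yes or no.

no

t=1: a0@(1,1):P a1@(0,2):R a2@(4,2):P a3@(4,2):P a4@(4,2):P a5@(0,2):R
t=2: a0@(0,1):P a1@(1,2):R a2@(0,2):P a3@(0,2):P a4@(0,2):P a5@(1,2):R
t=3: a0@(1,1):P a1@(2,2):R a2@(1,2):P a3@(1,2):P a4@(1,2):P a5@(2,2):R
t=4: a0@(2,1):P a1@(3,2):R a2@(2,2):P a3@(2,2):P a4@(2,2):P a5@(3,2):R
t=5: a0@(3,1):P a1@(4,2):R a2@(3,2):P a3@(3,2):P a4@(3,2):P a5@(4,2):R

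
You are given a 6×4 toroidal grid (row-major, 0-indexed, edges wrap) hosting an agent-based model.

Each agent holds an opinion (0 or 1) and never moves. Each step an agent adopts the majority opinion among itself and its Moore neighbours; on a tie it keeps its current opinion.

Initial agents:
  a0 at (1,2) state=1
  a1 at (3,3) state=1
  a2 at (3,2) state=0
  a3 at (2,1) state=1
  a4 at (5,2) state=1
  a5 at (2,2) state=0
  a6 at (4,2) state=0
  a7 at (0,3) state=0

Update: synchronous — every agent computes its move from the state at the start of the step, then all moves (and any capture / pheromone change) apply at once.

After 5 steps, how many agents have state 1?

t=1: a0@(1,2):1 a1@(3,3):0 a2@(3,2):0 a3@(2,1):1 a4@(5,2):0 a5@(2,2):1 a6@(4,2):0 a7@(0,3):1
t=2: (unchanged — steady state)

4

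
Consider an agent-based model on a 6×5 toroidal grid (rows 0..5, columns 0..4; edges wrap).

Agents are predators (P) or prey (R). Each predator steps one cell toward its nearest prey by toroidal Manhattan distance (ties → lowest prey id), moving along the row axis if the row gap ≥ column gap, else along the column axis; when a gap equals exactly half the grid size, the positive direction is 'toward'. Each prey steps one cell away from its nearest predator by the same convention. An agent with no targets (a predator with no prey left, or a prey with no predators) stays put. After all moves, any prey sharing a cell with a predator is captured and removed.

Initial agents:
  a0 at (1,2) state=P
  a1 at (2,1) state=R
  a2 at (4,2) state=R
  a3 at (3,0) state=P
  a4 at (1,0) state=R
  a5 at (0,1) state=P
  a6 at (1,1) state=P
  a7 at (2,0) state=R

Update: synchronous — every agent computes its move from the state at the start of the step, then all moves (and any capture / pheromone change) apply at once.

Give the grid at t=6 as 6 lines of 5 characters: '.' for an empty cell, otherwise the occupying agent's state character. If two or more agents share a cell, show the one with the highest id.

.....
.PP..
RRR.R
P....
.....
.....

t=1: a0@(2,2):P a1@(3,1):R a2@(3,2):R a3@(2,0):P a4@(1,4):R a5@(1,1):P a6@(2,1):P a7@(1,0):R
t=2: a0@(3,2):P a1@(4,1):R a2@(4,2):R a3@(1,0):P a4@(0,4):R a5@(1,0):P a6@(3,1):P a7@(0,0):R
t=3: a0@(4,2):P a1@(5,1):R a2@(5,2):R a3@(0,0):P a4@(5,4):R a5@(0,0):P a6@(4,1):P a7@(5,0):R
t=4: a0@(5,2):P a1@(0,1):R a2@(0,2):R a3@(5,0):P a4@(4,4):R a5@(5,0):P a6@(5,1):P a7@(4,0):R
t=5: a0@(0,2):P a1@(1,1):R a2@(1,2):R a3@(4,0):P a4@(3,4):R a5@(4,0):P a6@(0,1):P a7@(3,0):R
t=6: a0@(1,2):P a1@(2,1):R a2@(2,2):R a3@(3,0):P a4@(2,4):R a5@(3,0):P a6@(1,1):P a7@(2,0):R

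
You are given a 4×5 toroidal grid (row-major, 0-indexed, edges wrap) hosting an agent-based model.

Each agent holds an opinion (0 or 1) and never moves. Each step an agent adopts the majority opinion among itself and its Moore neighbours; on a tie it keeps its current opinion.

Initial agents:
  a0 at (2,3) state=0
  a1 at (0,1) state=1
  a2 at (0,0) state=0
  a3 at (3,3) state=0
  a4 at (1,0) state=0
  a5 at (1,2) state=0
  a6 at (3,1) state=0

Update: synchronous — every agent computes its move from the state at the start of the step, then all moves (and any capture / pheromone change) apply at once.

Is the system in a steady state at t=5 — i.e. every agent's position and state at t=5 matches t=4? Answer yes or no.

yes

t=1: a0@(2,3):0 a1@(0,1):0 a2@(0,0):0 a3@(3,3):0 a4@(1,0):0 a5@(1,2):0 a6@(3,1):0
t=2: (unchanged — steady state)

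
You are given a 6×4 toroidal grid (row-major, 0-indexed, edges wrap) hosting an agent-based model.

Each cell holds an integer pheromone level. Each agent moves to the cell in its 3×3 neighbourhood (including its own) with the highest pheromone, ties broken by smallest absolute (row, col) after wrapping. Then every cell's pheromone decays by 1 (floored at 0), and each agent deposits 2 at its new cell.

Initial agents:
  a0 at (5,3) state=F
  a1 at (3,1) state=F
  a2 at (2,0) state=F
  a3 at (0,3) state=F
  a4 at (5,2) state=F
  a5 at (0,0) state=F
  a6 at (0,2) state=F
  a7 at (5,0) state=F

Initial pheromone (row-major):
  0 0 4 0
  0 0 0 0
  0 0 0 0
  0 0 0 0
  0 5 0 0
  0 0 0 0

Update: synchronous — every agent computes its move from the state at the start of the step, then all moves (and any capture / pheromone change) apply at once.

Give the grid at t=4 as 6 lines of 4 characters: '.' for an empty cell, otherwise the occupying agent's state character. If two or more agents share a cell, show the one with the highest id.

t=1: a0@(0,2) a1@(4,1) a2@(1,0) a3@(0,2) a4@(4,1) a5@(0,0) a6@(0,2) a7@(4,1) | pheromone: 2 0 9 0 / 2 0 0 0 / 0 0 0 0 / 0 0 0 0 / 0 10 0 0 / 0 0 0 0
t=2: a0@(0,2) a1@(4,1) a2@(0,0) a3@(0,2) a4@(4,1) a5@(0,0) a6@(0,2) a7@(4,1) | pheromone: 5 0 14 0 / 1 0 0 0 / 0 0 0 0 / 0 0 0 0 / 0 15 0 0 / 0 0 0 0
t=3: a0@(0,2) a1@(4,1) a2@(0,0) a3@(0,2) a4@(4,1) a5@(0,0) a6@(0,2) a7@(4,1) | pheromone: 8 0 19 0 / 0 0 0 0 / 0 0 0 0 / 0 0 0 0 / 0 20 0 0 / 0 0 0 0
t=4: a0@(0,2) a1@(4,1) a2@(0,0) a3@(0,2) a4@(4,1) a5@(0,0) a6@(0,2) a7@(4,1) | pheromone: 11 0 24 0 / 0 0 0 0 / 0 0 0 0 / 0 0 0 0 / 0 25 0 0 / 0 0 0 0

F.F.
....
....
....
.F..
....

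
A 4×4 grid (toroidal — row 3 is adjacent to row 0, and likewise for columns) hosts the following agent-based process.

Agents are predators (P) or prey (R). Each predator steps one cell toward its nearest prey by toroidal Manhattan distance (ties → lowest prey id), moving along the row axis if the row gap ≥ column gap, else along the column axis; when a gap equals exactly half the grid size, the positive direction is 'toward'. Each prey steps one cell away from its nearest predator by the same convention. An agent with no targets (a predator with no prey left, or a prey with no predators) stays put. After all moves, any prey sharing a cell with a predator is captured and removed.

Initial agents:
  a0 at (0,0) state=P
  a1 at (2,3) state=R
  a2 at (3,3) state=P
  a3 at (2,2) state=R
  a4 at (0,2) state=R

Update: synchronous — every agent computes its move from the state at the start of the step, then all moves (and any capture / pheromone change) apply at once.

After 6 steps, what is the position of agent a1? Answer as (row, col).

(0, 3)

t=1: a0@(0,1):P a1@(1,3):R a2@(2,3):P a3@(1,2):R
t=2: a0@(1,1):P a1@(0,3):R a2@(1,3):P a3@(2,2):R
t=3: a0@(2,1):P a1@(3,3):R a2@(0,3):P a3@(3,2):R
t=4: a0@(3,1):P a1@(2,3):R a2@(3,3):P a3@(0,2):R
t=5: a0@(0,1):P a1@(1,3):R a2@(2,3):P a3@(1,2):R
t=6: a0@(1,1):P a1@(0,3):R a2@(1,3):P a3@(2,2):R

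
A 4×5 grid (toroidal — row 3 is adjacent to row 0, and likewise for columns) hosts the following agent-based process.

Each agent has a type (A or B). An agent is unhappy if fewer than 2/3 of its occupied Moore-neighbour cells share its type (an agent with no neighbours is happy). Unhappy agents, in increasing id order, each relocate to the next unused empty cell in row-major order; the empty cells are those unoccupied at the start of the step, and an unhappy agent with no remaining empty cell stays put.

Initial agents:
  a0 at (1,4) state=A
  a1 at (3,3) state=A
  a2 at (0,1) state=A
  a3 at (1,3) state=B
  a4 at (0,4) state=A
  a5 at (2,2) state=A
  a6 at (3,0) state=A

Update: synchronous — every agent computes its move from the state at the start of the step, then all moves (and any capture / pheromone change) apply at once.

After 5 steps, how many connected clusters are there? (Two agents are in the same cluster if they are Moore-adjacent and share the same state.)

2

t=1: a0@(0,0):A a1@(3,3):A a2@(0,1):A a3@(0,2):B a4@(0,4):A a5@(0,3):A a6@(3,0):A
t=2: a0@(0,0):A a1@(3,3):A a2@(0,1):A a3@(1,0):B a4@(0,4):A a5@(0,3):A a6@(3,0):A
t=3: a0@(0,0):A a1@(3,3):A a2@(0,1):A a3@(0,2):B a4@(0,4):A a5@(0,3):A a6@(3,0):A
t=4: a0@(0,0):A a1@(3,3):A a2@(0,1):A a3@(1,0):B a4@(0,4):A a5@(0,3):A a6@(3,0):A
t=5: a0@(0,0):A a1@(3,3):A a2@(0,1):A a3@(0,2):B a4@(0,4):A a5@(0,3):A a6@(3,0):A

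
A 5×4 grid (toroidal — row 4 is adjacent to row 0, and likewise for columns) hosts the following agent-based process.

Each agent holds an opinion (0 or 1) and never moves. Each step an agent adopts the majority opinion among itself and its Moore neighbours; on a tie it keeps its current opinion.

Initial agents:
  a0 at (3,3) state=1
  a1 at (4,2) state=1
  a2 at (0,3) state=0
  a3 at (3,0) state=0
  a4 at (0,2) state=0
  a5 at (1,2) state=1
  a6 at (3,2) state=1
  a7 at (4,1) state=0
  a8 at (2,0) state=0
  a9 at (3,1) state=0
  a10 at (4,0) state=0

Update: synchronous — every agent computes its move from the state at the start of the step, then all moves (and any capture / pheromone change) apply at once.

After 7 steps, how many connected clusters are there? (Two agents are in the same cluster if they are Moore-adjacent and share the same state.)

t=1: a0@(3,3):1 a1@(4,2):0 a2@(0,3):0 a3@(3,0):0 a4@(0,2):0 a5@(1,2):0 a6@(3,2):1 a7@(4,1):0 a8@(2,0):0 a9@(3,1):0 a10@(4,0):0
t=2: a0@(3,3):0 a1@(4,2):0 a2@(0,3):0 a3@(3,0):0 a4@(0,2):0 a5@(1,2):0 a6@(3,2):0 a7@(4,1):0 a8@(2,0):0 a9@(3,1):0 a10@(4,0):0
t=3: (unchanged — steady state)

1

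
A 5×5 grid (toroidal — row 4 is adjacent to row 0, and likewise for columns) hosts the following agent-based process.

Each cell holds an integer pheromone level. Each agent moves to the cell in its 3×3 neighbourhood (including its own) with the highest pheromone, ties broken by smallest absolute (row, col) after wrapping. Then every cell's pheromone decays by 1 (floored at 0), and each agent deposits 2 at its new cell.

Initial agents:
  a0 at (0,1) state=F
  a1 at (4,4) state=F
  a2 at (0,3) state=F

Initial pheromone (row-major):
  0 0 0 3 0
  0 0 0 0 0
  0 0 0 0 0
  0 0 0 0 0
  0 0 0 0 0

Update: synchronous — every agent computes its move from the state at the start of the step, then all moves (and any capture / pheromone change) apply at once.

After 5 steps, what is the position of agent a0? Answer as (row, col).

t=1: a0@(0,0) a1@(0,3) a2@(0,3) | pheromone: 2 0 0 6 0 / 0 0 0 0 0 / 0 0 0 0 0 / 0 0 0 0 0 / 0 0 0 0 0
t=2: a0@(0,0) a1@(0,3) a2@(0,3) | pheromone: 3 0 0 9 0 / 0 0 0 0 0 / 0 0 0 0 0 / 0 0 0 0 0 / 0 0 0 0 0
t=3: a0@(0,0) a1@(0,3) a2@(0,3) | pheromone: 4 0 0 12 0 / 0 0 0 0 0 / 0 0 0 0 0 / 0 0 0 0 0 / 0 0 0 0 0
t=4: a0@(0,0) a1@(0,3) a2@(0,3) | pheromone: 5 0 0 15 0 / 0 0 0 0 0 / 0 0 0 0 0 / 0 0 0 0 0 / 0 0 0 0 0
t=5: a0@(0,0) a1@(0,3) a2@(0,3) | pheromone: 6 0 0 18 0 / 0 0 0 0 0 / 0 0 0 0 0 / 0 0 0 0 0 / 0 0 0 0 0

(0, 0)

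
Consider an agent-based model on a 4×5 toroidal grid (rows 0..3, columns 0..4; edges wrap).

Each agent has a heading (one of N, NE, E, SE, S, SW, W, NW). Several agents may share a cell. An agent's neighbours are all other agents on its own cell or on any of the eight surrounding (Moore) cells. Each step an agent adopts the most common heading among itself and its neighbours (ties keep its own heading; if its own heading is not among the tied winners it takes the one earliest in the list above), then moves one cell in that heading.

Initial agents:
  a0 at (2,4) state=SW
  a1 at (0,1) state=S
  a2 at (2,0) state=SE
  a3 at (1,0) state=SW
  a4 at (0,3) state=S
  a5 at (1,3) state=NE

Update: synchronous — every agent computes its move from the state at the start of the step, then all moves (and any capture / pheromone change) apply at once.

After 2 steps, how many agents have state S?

2

t=1: a0@(3,3):SW a1@(1,1):S a2@(3,4):SW a3@(2,4):SW a4@(1,3):S a5@(0,4):NE
t=2: a0@(0,2):SW a1@(2,1):S a2@(0,3):SW a3@(3,3):SW a4@(2,3):S a5@(1,3):SW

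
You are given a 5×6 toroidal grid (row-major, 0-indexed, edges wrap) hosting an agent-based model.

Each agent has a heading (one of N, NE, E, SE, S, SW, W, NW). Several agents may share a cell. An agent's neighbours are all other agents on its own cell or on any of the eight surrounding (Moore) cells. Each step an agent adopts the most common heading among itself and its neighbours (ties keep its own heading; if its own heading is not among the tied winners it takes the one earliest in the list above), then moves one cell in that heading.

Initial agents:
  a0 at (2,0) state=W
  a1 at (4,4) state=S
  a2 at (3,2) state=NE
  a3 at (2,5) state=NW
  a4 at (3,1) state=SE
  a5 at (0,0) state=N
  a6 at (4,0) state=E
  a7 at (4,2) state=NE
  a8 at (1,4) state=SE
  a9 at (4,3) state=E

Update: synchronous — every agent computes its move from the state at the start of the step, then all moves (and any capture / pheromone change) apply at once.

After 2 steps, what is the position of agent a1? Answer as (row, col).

t=1: a0@(2,5):W a1@(0,4):S a2@(2,3):NE a3@(1,4):NW a4@(2,2):NE a5@(4,0):N a6@(4,1):E a7@(3,3):NE a8@(2,5):SE a9@(3,4):NE
t=2: a0@(2,4):W a1@(1,4):S a2@(1,4):NE a3@(0,3):NW a4@(1,3):NE a5@(3,0):N a6@(4,2):E a7@(2,4):NE a8@(3,0):SE a9@(2,5):NE

(1, 4)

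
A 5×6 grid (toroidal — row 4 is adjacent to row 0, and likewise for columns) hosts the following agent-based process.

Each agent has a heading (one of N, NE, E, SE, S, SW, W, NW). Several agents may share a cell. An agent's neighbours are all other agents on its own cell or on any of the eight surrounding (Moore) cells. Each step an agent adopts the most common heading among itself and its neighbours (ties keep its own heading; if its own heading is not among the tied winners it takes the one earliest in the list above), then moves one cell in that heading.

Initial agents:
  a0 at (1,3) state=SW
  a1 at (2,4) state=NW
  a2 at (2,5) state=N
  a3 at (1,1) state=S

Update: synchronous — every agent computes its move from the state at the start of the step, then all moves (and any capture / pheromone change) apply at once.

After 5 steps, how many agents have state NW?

1

t=1: a0@(2,2):SW a1@(1,3):NW a2@(1,5):N a3@(2,1):S
t=2: a0@(3,1):SW a1@(0,2):NW a2@(0,5):N a3@(3,1):S
t=3: a0@(4,0):SW a1@(4,1):NW a2@(4,5):N a3@(4,1):S
t=4: a0@(0,5):SW a1@(3,0):NW a2@(3,5):N a3@(0,1):S
t=5: a0@(1,4):SW a1@(2,5):NW a2@(2,5):N a3@(1,1):S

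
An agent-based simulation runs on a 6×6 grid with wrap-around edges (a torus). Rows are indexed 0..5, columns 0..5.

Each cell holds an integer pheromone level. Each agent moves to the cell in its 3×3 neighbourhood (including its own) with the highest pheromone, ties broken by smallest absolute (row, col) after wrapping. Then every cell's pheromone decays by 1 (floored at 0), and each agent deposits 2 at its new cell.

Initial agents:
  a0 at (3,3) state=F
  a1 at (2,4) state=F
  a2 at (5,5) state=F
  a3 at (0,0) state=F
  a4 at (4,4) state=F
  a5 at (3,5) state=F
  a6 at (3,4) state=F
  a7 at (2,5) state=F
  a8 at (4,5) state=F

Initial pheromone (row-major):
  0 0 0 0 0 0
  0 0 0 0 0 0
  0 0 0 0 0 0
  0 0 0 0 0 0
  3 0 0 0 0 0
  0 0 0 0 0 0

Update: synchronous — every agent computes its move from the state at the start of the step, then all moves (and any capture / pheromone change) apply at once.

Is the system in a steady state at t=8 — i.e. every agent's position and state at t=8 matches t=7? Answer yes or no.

t=1: a0@(2,2) a1@(1,3) a2@(4,0) a3@(0,0) a4@(3,3) a5@(4,0) a6@(2,3) a7@(1,0) a8@(4,0) | pheromone: 2 0 0 0 0 0 / 2 0 0 2 0 0 / 0 0 2 2 0 0 / 0 0 0 2 0 0 / 8 0 0 0 0 0 / 0 0 0 0 0 0
t=2: a0@(1,3) a1@(1,3) a2@(4,0) a3@(0,0) a4@(2,2) a5@(4,0) a6@(1,3) a7@(0,0) a8@(4,0) | pheromone: 5 0 0 0 0 0 / 1 0 0 7 0 0 / 0 0 3 1 0 0 / 0 0 0 1 0 0 / 13 0 0 0 0 0 / 0 0 0 0 0 0
t=3: a0@(1,3) a1@(1,3) a2@(4,0) a3@(0,0) a4@(1,3) a5@(4,0) a6@(1,3) a7@(0,0) a8@(4,0) | pheromone: 8 0 0 0 0 0 / 0 0 0 14 0 0 / 0 0 2 0 0 0 / 0 0 0 0 0 0 / 18 0 0 0 0 0 / 0 0 0 0 0 0
t=4: a0@(1,3) a1@(1,3) a2@(4,0) a3@(0,0) a4@(1,3) a5@(4,0) a6@(1,3) a7@(0,0) a8@(4,0) | pheromone: 11 0 0 0 0 0 / 0 0 0 21 0 0 / 0 0 1 0 0 0 / 0 0 0 0 0 0 / 23 0 0 0 0 0 / 0 0 0 0 0 0
t=5: a0@(1,3) a1@(1,3) a2@(4,0) a3@(0,0) a4@(1,3) a5@(4,0) a6@(1,3) a7@(0,0) a8@(4,0) | pheromone: 14 0 0 0 0 0 / 0 0 0 28 0 0 / 0 0 0 0 0 0 / 0 0 0 0 0 0 / 28 0 0 0 0 0 / 0 0 0 0 0 0
t=6: a0@(1,3) a1@(1,3) a2@(4,0) a3@(0,0) a4@(1,3) a5@(4,0) a6@(1,3) a7@(0,0) a8@(4,0) | pheromone: 17 0 0 0 0 0 / 0 0 0 35 0 0 / 0 0 0 0 0 0 / 0 0 0 0 0 0 / 33 0 0 0 0 0 / 0 0 0 0 0 0
t=7: a0@(1,3) a1@(1,3) a2@(4,0) a3@(0,0) a4@(1,3) a5@(4,0) a6@(1,3) a7@(0,0) a8@(4,0) | pheromone: 20 0 0 0 0 0 / 0 0 0 42 0 0 / 0 0 0 0 0 0 / 0 0 0 0 0 0 / 38 0 0 0 0 0 / 0 0 0 0 0 0
t=8: a0@(1,3) a1@(1,3) a2@(4,0) a3@(0,0) a4@(1,3) a5@(4,0) a6@(1,3) a7@(0,0) a8@(4,0) | pheromone: 23 0 0 0 0 0 / 0 0 0 49 0 0 / 0 0 0 0 0 0 / 0 0 0 0 0 0 / 43 0 0 0 0 0 / 0 0 0 0 0 0

yes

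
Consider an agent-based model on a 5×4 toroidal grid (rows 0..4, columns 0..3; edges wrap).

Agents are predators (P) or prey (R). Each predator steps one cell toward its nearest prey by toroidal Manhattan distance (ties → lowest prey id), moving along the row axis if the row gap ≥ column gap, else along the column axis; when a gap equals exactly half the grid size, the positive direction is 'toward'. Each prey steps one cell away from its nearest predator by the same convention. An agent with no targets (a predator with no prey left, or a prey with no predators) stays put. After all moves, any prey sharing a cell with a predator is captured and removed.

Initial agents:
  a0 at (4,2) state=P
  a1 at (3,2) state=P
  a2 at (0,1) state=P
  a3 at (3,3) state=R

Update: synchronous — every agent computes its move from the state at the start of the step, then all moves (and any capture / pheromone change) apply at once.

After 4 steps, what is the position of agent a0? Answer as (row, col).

(3, 3)

t=1: a0@(3,2):P a1@(3,3):P a2@(4,1):P a3@(3,0):R
t=2: a0@(3,3):P a1@(3,0):P a2@(3,1):P
t=3: (unchanged — steady state)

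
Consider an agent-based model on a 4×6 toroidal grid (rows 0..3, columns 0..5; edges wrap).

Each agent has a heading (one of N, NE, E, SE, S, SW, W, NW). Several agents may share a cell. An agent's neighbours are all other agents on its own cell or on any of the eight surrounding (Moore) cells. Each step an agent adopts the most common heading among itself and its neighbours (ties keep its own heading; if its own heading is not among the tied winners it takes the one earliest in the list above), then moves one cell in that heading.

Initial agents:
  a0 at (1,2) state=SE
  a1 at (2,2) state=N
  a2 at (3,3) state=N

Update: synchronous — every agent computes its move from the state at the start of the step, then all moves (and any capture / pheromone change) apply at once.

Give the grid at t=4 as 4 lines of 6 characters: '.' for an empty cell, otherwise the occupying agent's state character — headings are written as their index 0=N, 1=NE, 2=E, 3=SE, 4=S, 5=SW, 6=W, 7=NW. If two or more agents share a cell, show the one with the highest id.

......
......
..0...
...0..

t=1: a0@(2,3):SE a1@(1,2):N a2@(2,3):N
t=2: a0@(1,3):N a1@(0,2):N a2@(1,3):N
t=3: a0@(0,3):N a1@(3,2):N a2@(0,3):N
t=4: a0@(3,3):N a1@(2,2):N a2@(3,3):N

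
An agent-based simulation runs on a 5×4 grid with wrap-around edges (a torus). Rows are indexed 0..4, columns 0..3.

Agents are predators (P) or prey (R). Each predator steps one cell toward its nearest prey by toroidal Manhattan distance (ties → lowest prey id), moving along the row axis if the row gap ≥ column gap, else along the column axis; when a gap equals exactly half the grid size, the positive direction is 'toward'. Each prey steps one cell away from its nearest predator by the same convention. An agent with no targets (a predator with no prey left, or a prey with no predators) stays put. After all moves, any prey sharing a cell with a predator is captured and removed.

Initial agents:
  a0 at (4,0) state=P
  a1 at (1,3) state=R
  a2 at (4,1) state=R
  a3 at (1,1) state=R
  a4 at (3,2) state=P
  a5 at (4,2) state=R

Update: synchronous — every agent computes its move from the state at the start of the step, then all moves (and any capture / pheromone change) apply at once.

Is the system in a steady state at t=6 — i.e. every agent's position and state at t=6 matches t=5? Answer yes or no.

no

t=1: a0@(4,1):P a1@(2,3):R a3@(2,1):R a4@(4,2):P a5@(0,2):R
t=2: a0@(3,1):P a1@(1,3):R a3@(1,1):R a4@(0,2):P a5@(1,2):R
t=3: a0@(2,1):P a1@(2,3):R a3@(0,1):R a4@(1,2):P a5@(2,2):R
t=4: a0@(2,2):P a3@(4,1):R a4@(2,2):P a5@(2,3):R
t=5: a0@(2,3):P a3@(0,1):R a4@(2,3):P a5@(2,0):R
t=6: a0@(2,0):P a3@(4,1):R a4@(2,0):P a5@(2,1):R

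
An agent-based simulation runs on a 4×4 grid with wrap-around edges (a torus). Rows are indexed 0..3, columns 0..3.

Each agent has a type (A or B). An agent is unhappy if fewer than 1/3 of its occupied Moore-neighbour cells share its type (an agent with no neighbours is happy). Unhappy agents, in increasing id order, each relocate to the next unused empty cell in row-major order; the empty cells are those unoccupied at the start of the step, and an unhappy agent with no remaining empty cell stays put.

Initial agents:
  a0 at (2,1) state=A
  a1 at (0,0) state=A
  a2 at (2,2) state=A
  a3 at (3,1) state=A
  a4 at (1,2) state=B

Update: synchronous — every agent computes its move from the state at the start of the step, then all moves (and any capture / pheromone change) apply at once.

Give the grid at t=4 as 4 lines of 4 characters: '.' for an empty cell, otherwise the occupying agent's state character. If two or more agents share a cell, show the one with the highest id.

A.B.
....
.AA.
.A..

t=1: a0@(2,1):A a1@(0,0):A a2@(2,2):A a3@(3,1):A a4@(0,1):B
t=2: a0@(2,1):A a1@(0,0):A a2@(2,2):A a3@(3,1):A a4@(0,2):B
t=3: a0@(2,1):A a1@(0,0):A a2@(2,2):A a3@(3,1):A a4@(0,1):B
t=4: a0@(2,1):A a1@(0,0):A a2@(2,2):A a3@(3,1):A a4@(0,2):B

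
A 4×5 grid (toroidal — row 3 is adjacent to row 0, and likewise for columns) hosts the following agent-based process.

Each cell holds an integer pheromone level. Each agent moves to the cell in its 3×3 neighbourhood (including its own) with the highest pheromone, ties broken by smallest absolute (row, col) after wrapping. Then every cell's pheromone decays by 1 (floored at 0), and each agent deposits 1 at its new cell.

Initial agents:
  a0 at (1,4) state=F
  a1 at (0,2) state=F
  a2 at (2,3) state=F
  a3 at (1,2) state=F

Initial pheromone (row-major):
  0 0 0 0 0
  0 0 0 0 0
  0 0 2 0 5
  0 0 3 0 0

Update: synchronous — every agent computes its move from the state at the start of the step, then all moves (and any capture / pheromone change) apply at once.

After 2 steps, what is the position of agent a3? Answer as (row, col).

t=1: a0@(2,4) a1@(3,2) a2@(2,4) a3@(2,2) | pheromone: 0 0 0 0 0 / 0 0 0 0 0 / 0 0 2 0 6 / 0 0 3 0 0
t=2: a0@(2,4) a1@(3,2) a2@(2,4) a3@(3,2) | pheromone: 0 0 0 0 0 / 0 0 0 0 0 / 0 0 1 0 7 / 0 0 4 0 0

(3, 2)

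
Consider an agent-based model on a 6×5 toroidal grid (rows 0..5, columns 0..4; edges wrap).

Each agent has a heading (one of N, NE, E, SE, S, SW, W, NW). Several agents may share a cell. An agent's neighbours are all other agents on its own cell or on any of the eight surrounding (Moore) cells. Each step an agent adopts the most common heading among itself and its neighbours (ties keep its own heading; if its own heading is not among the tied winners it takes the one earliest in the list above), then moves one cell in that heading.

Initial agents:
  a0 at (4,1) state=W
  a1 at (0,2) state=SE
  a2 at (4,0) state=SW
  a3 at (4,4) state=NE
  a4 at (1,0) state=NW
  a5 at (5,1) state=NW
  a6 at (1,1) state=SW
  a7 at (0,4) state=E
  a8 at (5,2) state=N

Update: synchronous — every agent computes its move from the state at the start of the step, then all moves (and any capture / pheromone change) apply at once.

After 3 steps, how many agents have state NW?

5

t=1: a0@(4,0):W a1@(1,3):SE a2@(5,4):SW a3@(3,0):NE a4@(0,4):NW a5@(4,0):NW a6@(2,0):SW a7@(0,0):E a8@(4,2):N
t=2: a0@(4,4):W a1@(2,4):SE a2@(4,3):NW a3@(2,1):NE a4@(5,3):NW a5@(3,4):NW a6@(3,4):SW a7@(0,1):E a8@(3,2):N
t=3: a0@(3,3):NW a1@(3,0):SE a2@(3,2):NW a3@(1,2):NE a4@(4,2):NW a5@(2,3):NW a6@(2,3):NW a7@(0,2):E a8@(2,2):N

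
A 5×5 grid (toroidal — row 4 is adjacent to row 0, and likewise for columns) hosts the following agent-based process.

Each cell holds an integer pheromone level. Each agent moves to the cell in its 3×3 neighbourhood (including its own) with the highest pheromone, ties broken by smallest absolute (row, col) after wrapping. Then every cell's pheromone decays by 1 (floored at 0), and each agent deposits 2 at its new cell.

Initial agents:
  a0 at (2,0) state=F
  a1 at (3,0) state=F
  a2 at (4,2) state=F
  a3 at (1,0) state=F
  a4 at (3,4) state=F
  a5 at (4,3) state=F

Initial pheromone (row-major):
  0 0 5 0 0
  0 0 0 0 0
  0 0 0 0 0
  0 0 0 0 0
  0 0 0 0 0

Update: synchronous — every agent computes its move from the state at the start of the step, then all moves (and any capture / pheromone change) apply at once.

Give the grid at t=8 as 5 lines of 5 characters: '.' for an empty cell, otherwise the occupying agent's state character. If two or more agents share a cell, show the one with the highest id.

t=1: a0@(1,0) a1@(2,0) a2@(0,2) a3@(0,0) a4@(2,0) a5@(0,2) | pheromone: 2 0 8 0 0 / 2 0 0 0 0 / 4 0 0 0 0 / 0 0 0 0 0 / 0 0 0 0 0
t=2: a0@(2,0) a1@(2,0) a2@(0,2) a3@(0,0) a4@(2,0) a5@(0,2) | pheromone: 3 0 11 0 0 / 1 0 0 0 0 / 9 0 0 0 0 / 0 0 0 0 0 / 0 0 0 0 0
t=3: a0@(2,0) a1@(2,0) a2@(0,2) a3@(0,0) a4@(2,0) a5@(0,2) | pheromone: 4 0 14 0 0 / 0 0 0 0 0 / 14 0 0 0 0 / 0 0 0 0 0 / 0 0 0 0 0
t=4: a0@(2,0) a1@(2,0) a2@(0,2) a3@(0,0) a4@(2,0) a5@(0,2) | pheromone: 5 0 17 0 0 / 0 0 0 0 0 / 19 0 0 0 0 / 0 0 0 0 0 / 0 0 0 0 0
t=5: a0@(2,0) a1@(2,0) a2@(0,2) a3@(0,0) a4@(2,0) a5@(0,2) | pheromone: 6 0 20 0 0 / 0 0 0 0 0 / 24 0 0 0 0 / 0 0 0 0 0 / 0 0 0 0 0
t=6: a0@(2,0) a1@(2,0) a2@(0,2) a3@(0,0) a4@(2,0) a5@(0,2) | pheromone: 7 0 23 0 0 / 0 0 0 0 0 / 29 0 0 0 0 / 0 0 0 0 0 / 0 0 0 0 0
t=7: a0@(2,0) a1@(2,0) a2@(0,2) a3@(0,0) a4@(2,0) a5@(0,2) | pheromone: 8 0 26 0 0 / 0 0 0 0 0 / 34 0 0 0 0 / 0 0 0 0 0 / 0 0 0 0 0
t=8: a0@(2,0) a1@(2,0) a2@(0,2) a3@(0,0) a4@(2,0) a5@(0,2) | pheromone: 9 0 29 0 0 / 0 0 0 0 0 / 39 0 0 0 0 / 0 0 0 0 0 / 0 0 0 0 0

F.F..
.....
F....
.....
.....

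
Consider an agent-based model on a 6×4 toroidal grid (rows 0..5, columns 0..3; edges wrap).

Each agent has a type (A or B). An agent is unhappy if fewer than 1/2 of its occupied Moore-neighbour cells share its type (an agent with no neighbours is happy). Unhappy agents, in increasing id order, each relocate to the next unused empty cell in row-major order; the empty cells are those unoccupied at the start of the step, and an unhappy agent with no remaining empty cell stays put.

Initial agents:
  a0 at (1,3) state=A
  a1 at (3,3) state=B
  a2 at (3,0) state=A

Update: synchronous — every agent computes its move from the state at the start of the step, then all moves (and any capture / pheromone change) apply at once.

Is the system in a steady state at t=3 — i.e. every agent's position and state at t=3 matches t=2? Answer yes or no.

t=1: a0@(1,3):A a1@(0,0):B a2@(0,1):A
t=2: a0@(0,2):A a1@(0,3):B a2@(1,0):A
t=3: a0@(0,0):A a1@(0,1):B a2@(1,1):A

no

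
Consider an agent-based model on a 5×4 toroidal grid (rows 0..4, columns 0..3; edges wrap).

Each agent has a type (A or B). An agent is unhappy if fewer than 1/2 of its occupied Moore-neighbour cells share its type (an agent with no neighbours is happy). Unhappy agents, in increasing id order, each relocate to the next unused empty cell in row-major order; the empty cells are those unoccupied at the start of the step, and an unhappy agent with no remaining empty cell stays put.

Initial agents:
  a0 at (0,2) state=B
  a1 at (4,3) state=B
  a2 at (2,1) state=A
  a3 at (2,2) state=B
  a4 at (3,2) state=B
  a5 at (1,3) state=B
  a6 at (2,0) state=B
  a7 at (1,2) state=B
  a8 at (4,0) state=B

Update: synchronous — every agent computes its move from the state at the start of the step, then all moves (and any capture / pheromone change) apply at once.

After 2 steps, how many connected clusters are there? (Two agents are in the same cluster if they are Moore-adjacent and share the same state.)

t=1: a0@(0,2):B a1@(4,3):B a2@(0,0):A a3@(2,2):B a4@(3,2):B a5@(1,3):B a6@(2,0):B a7@(1,2):B a8@(4,0):B
t=2: a0@(0,2):B a1@(4,3):B a2@(0,1):A a3@(2,2):B a4@(3,2):B a5@(1,3):B a6@(2,0):B a7@(1,2):B a8@(4,0):B

2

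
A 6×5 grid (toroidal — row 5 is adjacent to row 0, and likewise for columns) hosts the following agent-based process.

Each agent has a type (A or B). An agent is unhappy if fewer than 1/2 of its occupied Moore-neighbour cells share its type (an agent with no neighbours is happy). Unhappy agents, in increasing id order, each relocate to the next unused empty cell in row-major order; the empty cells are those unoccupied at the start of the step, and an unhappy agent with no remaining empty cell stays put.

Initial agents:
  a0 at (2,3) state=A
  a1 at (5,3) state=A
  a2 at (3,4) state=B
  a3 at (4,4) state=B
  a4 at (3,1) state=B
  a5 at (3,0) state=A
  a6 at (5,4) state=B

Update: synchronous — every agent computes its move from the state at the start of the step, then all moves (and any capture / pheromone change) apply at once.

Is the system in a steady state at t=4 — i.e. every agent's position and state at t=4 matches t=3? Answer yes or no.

yes

t=1: a0@(0,0):A a1@(0,1):A a2@(0,2):B a3@(4,4):B a4@(0,3):B a5@(0,4):A a6@(5,4):B
t=2: a0@(0,0):A a1@(0,1):A a2@(0,2):B a3@(4,4):B a4@(0,3):B a5@(1,0):A a6@(5,4):B
t=3: (unchanged — steady state)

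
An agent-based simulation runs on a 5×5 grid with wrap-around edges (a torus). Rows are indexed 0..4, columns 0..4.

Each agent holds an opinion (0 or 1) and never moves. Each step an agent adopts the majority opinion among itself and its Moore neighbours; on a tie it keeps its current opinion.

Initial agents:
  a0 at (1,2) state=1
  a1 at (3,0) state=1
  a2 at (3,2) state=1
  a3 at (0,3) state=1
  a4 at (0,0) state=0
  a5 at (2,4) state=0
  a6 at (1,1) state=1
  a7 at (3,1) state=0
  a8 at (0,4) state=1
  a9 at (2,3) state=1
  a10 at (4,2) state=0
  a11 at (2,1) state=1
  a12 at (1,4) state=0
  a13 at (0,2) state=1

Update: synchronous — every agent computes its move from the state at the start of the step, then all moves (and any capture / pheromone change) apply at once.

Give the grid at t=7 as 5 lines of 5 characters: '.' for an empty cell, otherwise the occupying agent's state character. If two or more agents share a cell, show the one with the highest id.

0.111
.11.0
.1.10
111..
..1..

t=1: a0@(1,2):1 a1@(3,0):1 a2@(3,2):1 a3@(0,3):1 a4@(0,0):0 a5@(2,4):0 a6@(1,1):1 a7@(3,1):1 a8@(0,4):1 a9@(2,3):1 a10@(4,2):1 a11@(2,1):1 a12@(1,4):0 a13@(0,2):1
t=2: (unchanged — steady state)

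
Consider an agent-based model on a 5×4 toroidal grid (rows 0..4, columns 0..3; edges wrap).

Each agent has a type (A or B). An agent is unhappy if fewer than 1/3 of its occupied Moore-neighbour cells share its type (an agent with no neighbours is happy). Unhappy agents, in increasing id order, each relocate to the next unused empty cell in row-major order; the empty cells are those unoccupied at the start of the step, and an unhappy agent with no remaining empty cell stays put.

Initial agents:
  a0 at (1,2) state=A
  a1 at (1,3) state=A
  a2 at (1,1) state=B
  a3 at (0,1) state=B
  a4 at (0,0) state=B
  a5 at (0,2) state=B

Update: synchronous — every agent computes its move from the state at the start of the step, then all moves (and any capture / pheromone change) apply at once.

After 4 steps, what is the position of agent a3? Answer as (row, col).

(0, 1)

t=1: a0@(0,3):A a1@(1,3):A a2@(1,1):B a3@(0,1):B a4@(0,0):B a5@(0,2):B
t=2: (unchanged — steady state)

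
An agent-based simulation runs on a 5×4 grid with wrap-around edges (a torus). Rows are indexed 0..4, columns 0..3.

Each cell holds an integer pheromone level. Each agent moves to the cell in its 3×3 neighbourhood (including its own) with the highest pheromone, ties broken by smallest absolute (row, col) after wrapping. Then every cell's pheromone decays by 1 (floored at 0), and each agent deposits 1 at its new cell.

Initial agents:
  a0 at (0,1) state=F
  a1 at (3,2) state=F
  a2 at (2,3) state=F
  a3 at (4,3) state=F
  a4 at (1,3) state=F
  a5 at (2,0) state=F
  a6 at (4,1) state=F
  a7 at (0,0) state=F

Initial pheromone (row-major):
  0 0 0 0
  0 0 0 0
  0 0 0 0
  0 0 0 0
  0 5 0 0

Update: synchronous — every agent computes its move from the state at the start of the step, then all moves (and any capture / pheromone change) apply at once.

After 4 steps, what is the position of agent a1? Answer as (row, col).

t=1: a0@(4,1) a1@(4,1) a2@(1,0) a3@(0,0) a4@(0,0) a5@(1,0) a6@(4,1) a7@(4,1) | pheromone: 2 0 0 0 / 2 0 0 0 / 0 0 0 0 / 0 0 0 0 / 0 8 0 0
t=2: a0@(4,1) a1@(4,1) a2@(0,0) a3@(4,1) a4@(4,1) a5@(0,0) a6@(4,1) a7@(4,1) | pheromone: 3 0 0 0 / 1 0 0 0 / 0 0 0 0 / 0 0 0 0 / 0 13 0 0
t=3: a0@(4,1) a1@(4,1) a2@(4,1) a3@(4,1) a4@(4,1) a5@(4,1) a6@(4,1) a7@(4,1) | pheromone: 2 0 0 0 / 0 0 0 0 / 0 0 0 0 / 0 0 0 0 / 0 20 0 0
t=4: a0@(4,1) a1@(4,1) a2@(4,1) a3@(4,1) a4@(4,1) a5@(4,1) a6@(4,1) a7@(4,1) | pheromone: 1 0 0 0 / 0 0 0 0 / 0 0 0 0 / 0 0 0 0 / 0 27 0 0

(4, 1)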